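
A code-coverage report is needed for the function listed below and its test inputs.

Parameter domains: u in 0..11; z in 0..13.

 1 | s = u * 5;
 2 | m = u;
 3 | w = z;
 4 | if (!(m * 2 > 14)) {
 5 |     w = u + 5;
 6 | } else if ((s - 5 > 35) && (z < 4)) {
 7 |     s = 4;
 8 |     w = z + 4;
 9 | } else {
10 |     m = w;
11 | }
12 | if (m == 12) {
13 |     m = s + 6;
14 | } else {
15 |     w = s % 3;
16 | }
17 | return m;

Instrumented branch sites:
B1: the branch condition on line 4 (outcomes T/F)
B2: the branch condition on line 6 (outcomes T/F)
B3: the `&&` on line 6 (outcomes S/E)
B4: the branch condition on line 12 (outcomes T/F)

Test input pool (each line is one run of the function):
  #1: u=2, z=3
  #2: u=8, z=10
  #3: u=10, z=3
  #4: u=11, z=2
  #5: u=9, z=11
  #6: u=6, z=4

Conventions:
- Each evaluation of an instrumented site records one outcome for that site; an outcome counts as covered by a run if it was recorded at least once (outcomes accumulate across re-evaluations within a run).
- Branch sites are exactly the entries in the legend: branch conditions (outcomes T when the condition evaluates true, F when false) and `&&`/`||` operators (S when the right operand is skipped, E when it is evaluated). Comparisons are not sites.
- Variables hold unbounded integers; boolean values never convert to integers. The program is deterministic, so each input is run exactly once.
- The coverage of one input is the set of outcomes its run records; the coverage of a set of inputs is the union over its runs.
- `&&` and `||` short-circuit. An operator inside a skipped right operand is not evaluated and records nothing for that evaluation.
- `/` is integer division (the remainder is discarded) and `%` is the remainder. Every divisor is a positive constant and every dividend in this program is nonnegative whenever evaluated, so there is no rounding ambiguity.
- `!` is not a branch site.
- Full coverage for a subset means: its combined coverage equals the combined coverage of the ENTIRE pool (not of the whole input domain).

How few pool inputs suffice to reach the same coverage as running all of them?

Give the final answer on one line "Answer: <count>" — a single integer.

input #1 (u=2, z=3): covers B1=T, B4=F
input #2 (u=8, z=10): covers B1=F, B2=F, B3=S, B4=F
input #3 (u=10, z=3): covers B1=F, B2=T, B3=E, B4=F
input #4 (u=11, z=2): covers B1=F, B2=T, B3=E, B4=F
input #5 (u=9, z=11): covers B1=F, B2=F, B3=E, B4=F
input #6 (u=6, z=4): covers B1=T, B4=F
the full pool covers 7 outcomes: B1=T, B1=F, B2=T, B2=F, B3=S, B3=E, B4=F
size 1 is not enough: best union over all size-1 subsets is 4/7
size 2 is not enough: best union over all size-2 subsets is 6/7
size 3: inputs {1, 2, 3} cover all 7 outcomes, and no lexicographically smaller subset of this size does

Answer: 3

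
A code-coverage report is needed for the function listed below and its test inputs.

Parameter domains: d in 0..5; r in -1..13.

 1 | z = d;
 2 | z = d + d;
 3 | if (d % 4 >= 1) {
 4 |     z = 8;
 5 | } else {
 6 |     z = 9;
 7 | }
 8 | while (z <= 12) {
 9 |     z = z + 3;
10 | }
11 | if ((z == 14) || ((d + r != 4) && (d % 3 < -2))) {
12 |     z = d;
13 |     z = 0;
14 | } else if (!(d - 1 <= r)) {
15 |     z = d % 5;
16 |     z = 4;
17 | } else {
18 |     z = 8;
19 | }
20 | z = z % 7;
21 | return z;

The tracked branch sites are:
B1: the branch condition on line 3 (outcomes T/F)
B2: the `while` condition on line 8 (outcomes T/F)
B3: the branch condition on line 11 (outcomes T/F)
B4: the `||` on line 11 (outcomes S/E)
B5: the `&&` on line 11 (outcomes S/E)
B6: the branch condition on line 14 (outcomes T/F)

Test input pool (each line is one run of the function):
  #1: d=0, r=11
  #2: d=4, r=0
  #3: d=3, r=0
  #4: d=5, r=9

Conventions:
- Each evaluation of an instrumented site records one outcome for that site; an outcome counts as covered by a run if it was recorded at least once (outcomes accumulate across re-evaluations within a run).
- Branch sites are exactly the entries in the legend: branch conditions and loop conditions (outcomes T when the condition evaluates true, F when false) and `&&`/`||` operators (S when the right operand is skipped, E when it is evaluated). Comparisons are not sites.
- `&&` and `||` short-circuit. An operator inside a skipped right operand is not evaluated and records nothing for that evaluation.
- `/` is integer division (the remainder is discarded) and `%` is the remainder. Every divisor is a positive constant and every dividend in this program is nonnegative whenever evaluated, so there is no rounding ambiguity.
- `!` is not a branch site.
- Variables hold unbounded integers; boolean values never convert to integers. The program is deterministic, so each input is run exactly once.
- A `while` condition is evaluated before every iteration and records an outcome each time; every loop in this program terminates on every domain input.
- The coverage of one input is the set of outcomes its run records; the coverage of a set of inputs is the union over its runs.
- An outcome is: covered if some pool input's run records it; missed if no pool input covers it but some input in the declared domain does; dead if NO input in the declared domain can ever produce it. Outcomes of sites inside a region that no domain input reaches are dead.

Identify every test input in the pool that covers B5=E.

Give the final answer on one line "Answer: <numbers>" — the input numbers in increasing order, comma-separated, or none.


input #1 (d=0, r=11): hits B5=E
input #2 (d=4, r=0): never hits B5=E
input #3 (d=3, r=0): never hits B5=E
input #4 (d=5, r=9): never hits B5=E
Answer: 1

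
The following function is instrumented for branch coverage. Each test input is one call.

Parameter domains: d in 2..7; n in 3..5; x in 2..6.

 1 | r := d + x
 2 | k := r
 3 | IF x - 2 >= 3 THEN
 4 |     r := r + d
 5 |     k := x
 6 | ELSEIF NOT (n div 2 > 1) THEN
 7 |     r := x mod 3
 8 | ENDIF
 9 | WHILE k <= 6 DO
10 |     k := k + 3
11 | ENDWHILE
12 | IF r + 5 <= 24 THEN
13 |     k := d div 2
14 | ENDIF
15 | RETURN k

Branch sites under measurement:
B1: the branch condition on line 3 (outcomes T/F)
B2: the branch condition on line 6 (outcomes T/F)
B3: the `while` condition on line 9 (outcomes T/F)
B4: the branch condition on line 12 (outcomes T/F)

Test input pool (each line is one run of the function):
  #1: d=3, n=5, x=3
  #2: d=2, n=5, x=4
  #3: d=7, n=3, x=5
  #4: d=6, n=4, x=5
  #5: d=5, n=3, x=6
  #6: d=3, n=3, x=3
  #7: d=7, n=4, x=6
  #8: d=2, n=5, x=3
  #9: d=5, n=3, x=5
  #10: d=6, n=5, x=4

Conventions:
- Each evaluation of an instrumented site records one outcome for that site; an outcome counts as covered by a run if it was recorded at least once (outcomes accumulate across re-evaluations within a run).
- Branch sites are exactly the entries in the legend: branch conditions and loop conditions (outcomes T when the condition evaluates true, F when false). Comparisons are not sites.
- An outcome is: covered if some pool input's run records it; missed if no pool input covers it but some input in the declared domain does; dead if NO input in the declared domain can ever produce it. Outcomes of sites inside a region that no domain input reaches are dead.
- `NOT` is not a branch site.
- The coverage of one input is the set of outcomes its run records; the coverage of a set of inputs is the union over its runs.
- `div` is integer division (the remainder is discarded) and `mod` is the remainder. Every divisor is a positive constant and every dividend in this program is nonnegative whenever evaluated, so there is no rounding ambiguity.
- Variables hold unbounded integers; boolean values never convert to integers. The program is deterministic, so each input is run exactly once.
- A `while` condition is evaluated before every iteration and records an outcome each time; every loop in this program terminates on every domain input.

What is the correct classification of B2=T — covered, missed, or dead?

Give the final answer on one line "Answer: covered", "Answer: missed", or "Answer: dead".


B2=T is recorded by pool input(s) 6 -> covered
Answer: covered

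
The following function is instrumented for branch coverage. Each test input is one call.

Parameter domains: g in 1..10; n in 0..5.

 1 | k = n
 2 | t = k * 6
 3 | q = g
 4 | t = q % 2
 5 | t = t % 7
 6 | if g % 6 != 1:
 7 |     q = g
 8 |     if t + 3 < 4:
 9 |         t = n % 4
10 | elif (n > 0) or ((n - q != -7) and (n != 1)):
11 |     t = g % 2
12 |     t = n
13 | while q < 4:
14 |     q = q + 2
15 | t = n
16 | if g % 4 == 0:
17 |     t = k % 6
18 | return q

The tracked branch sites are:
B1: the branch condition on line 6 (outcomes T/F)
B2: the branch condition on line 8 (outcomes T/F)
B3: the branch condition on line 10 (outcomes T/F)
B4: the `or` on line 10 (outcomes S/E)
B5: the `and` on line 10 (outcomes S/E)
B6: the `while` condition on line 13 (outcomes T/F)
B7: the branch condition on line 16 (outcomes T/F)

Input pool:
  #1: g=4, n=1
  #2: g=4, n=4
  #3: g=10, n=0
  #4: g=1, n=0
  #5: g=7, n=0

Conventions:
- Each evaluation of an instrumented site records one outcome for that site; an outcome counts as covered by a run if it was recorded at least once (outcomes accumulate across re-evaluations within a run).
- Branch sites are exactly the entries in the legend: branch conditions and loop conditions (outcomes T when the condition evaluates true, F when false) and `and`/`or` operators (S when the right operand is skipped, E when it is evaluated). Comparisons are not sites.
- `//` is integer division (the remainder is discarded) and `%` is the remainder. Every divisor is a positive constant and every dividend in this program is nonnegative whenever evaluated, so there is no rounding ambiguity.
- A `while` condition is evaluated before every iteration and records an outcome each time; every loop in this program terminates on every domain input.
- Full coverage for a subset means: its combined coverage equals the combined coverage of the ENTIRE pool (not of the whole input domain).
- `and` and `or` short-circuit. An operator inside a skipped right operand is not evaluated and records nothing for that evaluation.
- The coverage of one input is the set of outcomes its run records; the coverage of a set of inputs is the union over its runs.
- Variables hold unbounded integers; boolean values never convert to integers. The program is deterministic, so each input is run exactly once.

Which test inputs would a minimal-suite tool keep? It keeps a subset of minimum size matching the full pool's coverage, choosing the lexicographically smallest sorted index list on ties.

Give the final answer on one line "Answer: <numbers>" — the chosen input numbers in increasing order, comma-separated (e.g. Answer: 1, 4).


#1 (g=4, n=1) -> B1->T, B2->T, B6->F, B7->T; covered: B1=T, B2=T, B6=F, B7=T
#2 (g=4, n=4) -> B1->T, B2->T, B6->F, B7->T; covered: B1=T, B2=T, B6=F, B7=T
#3 (g=10, n=0) -> B1->T, B2->T, B6->F, B7->F; covered: B1=T, B2=T, B6=F, B7=F
#4 (g=1, n=0) -> B1->F, B4->E, B5->E, B3->T, B6->T, B6->T, B6->F, B7->F; covered: B1=F, B3=T, B4=E, B5=E, B6=T, B6=F, B7=F
#5 (g=7, n=0) -> B1->F, B4->E, B5->S, B3->F, B6->F, B7->F; covered: B1=F, B3=F, B4=E, B5=S, B6=F, B7=F
union over all inputs: B1=T, B1=F, B2=T, B3=T, B3=F, B4=E, B5=S, B5=E, B6=T, B6=F, B7=T, B7=F (12 outcomes)
checked all size-1 subsets: none covers 12 outcomes (max 7/12)
checked all size-2 subsets: none covers 12 outcomes (max 10/12)
at size 3, {1, 4, 5} reaches all 12 outcomes; every lexicographically earlier size-3 subset fails
Answer: 1, 4, 5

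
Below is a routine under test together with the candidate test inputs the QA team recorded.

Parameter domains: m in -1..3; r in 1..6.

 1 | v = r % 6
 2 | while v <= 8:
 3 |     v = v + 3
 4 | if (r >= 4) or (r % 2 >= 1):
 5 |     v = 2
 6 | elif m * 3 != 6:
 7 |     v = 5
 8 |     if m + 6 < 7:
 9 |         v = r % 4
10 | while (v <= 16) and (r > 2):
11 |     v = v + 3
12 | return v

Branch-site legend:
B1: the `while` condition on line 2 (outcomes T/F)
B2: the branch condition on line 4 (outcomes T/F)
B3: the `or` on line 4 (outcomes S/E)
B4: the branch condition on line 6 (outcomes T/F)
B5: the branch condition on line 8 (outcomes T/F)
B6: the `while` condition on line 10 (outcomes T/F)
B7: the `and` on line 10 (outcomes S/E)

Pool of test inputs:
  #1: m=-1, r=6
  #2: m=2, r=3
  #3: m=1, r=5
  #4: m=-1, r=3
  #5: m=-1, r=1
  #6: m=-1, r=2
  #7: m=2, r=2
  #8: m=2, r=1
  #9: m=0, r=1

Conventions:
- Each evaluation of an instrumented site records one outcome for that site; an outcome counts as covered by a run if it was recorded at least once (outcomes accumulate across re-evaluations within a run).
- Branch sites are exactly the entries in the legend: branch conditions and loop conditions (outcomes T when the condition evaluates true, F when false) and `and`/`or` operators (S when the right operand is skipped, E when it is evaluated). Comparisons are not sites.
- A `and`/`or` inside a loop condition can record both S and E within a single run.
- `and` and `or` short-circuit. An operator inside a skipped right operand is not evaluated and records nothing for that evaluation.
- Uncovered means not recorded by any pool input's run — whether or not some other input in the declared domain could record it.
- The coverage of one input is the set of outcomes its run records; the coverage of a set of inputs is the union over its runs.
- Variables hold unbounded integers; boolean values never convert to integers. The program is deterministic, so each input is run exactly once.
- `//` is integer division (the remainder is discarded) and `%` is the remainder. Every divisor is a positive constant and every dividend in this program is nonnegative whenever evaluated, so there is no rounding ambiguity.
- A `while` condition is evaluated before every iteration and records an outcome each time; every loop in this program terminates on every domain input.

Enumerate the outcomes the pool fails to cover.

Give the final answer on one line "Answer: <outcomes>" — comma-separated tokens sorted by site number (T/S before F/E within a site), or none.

test 1 (m=-1, r=6) fires B1->T, B1->T, B1->T, B1->F, B3->S, B2->T, B7->E, B6->T, B7->E, B6->T, B7->E, B6->T, B7->E, B6->T, ...; hits B1=T, B1=F, B2=T, B3=S, B6=T, B6=F, B7=S, B7=E
test 2 (m=2, r=3) fires B1->T, B1->T, B1->F, B3->E, B2->T, B7->E, B6->T, B7->E, B6->T, B7->E, B6->T, B7->E, B6->T, B7->E, ...; hits B1=T, B1=F, B2=T, B3=E, B6=T, B6=F, B7=S, B7=E
test 3 (m=1, r=5) fires B1->T, B1->T, B1->F, B3->S, B2->T, B7->E, B6->T, B7->E, B6->T, B7->E, B6->T, B7->E, B6->T, B7->E, ...; hits B1=T, B1=F, B2=T, B3=S, B6=T, B6=F, B7=S, B7=E
test 4 (m=-1, r=3) fires B1->T, B1->T, B1->F, B3->E, B2->T, B7->E, B6->T, B7->E, B6->T, B7->E, B6->T, B7->E, B6->T, B7->E, ...; hits B1=T, B1=F, B2=T, B3=E, B6=T, B6=F, B7=S, B7=E
test 5 (m=-1, r=1) fires B1->T, B1->T, B1->T, B1->F, B3->E, B2->T, B7->E, B6->F; hits B1=T, B1=F, B2=T, B3=E, B6=F, B7=E
test 6 (m=-1, r=2) fires B1->T, B1->T, B1->T, B1->F, B3->E, B2->F, B4->T, B5->T, B7->E, B6->F; hits B1=T, B1=F, B2=F, B3=E, B4=T, B5=T, B6=F, B7=E
test 7 (m=2, r=2) fires B1->T, B1->T, B1->T, B1->F, B3->E, B2->F, B4->F, B7->E, B6->F; hits B1=T, B1=F, B2=F, B3=E, B4=F, B6=F, B7=E
test 8 (m=2, r=1) fires B1->T, B1->T, B1->T, B1->F, B3->E, B2->T, B7->E, B6->F; hits B1=T, B1=F, B2=T, B3=E, B6=F, B7=E
test 9 (m=0, r=1) fires B1->T, B1->T, B1->T, B1->F, B3->E, B2->T, B7->E, B6->F; hits B1=T, B1=F, B2=T, B3=E, B6=F, B7=E
union over the pool: B1=T, B1=F, B2=T, B2=F, B3=S, B3=E, B4=T, B4=F, B5=T, B6=T, B6=F, B7=S, B7=E
uncovered (1 of 14): B5=F

Answer: B5=F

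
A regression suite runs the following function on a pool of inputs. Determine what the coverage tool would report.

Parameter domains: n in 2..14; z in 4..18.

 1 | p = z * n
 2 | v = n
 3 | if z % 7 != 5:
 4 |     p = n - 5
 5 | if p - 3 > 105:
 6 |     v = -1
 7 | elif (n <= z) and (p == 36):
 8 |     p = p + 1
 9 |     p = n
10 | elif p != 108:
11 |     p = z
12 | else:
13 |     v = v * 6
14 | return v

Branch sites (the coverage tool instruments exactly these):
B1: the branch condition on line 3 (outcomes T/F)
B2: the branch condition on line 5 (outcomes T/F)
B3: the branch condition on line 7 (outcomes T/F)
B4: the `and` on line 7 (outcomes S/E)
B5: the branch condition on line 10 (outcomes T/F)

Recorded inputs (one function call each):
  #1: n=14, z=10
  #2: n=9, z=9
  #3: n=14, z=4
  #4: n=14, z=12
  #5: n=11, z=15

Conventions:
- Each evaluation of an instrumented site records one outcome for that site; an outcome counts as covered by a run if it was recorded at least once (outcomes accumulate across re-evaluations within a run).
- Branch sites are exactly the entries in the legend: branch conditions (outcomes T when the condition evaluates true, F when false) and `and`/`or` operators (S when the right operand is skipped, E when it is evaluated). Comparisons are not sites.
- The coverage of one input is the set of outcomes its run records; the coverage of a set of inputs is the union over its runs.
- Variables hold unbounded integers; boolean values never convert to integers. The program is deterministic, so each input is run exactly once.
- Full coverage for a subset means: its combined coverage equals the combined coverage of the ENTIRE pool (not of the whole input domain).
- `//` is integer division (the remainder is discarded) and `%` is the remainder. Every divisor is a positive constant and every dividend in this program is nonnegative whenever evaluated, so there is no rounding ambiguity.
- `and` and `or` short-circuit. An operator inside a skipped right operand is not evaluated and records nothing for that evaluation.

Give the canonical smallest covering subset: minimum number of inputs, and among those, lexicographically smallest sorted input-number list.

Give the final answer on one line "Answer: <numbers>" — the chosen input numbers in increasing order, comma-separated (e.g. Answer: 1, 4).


input #1 (n=14, z=10): events B1->T, B2->F, B4->S, B3->F, B5->T; covers B1=T, B2=F, B3=F, B4=S, B5=T
input #2 (n=9, z=9): events B1->T, B2->F, B4->E, B3->F, B5->T; covers B1=T, B2=F, B3=F, B4=E, B5=T
input #3 (n=14, z=4): events B1->T, B2->F, B4->S, B3->F, B5->T; covers B1=T, B2=F, B3=F, B4=S, B5=T
input #4 (n=14, z=12): events B1->F, B2->T; covers B1=F, B2=T
input #5 (n=11, z=15): events B1->T, B2->F, B4->E, B3->F, B5->T; covers B1=T, B2=F, B3=F, B4=E, B5=T
pool-wide coverage (8 outcomes): B1=T, B1=F, B2=T, B2=F, B3=F, B4=S, B4=E, B5=T
size 1 is not enough: best union over all size-1 subsets is 5/8
size 2 is not enough: best union over all size-2 subsets is 7/8
the canonical winner is {1, 2, 4}: size 3, full 8-outcome coverage, earliest index list among size-3 covers
Answer: 1, 2, 4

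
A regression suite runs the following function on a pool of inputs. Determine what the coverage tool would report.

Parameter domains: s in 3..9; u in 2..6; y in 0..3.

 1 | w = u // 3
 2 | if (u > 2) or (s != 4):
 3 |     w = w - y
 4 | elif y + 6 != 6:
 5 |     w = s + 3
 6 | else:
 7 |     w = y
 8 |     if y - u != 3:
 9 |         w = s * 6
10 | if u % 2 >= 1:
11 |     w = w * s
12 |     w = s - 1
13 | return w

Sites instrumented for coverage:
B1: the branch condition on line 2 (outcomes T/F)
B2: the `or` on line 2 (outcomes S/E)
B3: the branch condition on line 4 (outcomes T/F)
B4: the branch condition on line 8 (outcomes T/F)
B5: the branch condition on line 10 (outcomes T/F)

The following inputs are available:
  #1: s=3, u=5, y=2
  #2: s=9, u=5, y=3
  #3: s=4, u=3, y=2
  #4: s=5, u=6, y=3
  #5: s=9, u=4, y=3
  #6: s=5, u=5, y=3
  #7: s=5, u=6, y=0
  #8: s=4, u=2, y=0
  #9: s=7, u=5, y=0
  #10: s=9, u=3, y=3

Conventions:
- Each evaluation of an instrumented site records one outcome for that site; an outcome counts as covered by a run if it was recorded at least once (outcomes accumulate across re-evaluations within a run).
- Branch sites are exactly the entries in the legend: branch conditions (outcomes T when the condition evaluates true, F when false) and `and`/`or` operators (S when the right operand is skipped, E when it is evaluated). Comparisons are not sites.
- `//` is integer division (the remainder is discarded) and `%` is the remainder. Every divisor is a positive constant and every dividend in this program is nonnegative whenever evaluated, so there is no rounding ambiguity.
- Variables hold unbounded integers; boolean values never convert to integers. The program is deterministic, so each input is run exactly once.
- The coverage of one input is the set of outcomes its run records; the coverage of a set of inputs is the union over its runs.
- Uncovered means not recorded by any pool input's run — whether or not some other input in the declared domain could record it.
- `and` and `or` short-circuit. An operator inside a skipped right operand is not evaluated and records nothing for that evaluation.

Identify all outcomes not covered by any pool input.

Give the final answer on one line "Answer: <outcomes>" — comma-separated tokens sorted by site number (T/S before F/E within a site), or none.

input #1 (s=3, u=5, y=2): events B2->S, B1->T, B5->T; covers B1=T, B2=S, B5=T
input #2 (s=9, u=5, y=3): events B2->S, B1->T, B5->T; covers B1=T, B2=S, B5=T
input #3 (s=4, u=3, y=2): events B2->S, B1->T, B5->T; covers B1=T, B2=S, B5=T
input #4 (s=5, u=6, y=3): events B2->S, B1->T, B5->F; covers B1=T, B2=S, B5=F
input #5 (s=9, u=4, y=3): events B2->S, B1->T, B5->F; covers B1=T, B2=S, B5=F
input #6 (s=5, u=5, y=3): events B2->S, B1->T, B5->T; covers B1=T, B2=S, B5=T
input #7 (s=5, u=6, y=0): events B2->S, B1->T, B5->F; covers B1=T, B2=S, B5=F
input #8 (s=4, u=2, y=0): events B2->E, B1->F, B3->F, B4->T, B5->F; covers B1=F, B2=E, B3=F, B4=T, B5=F
input #9 (s=7, u=5, y=0): events B2->S, B1->T, B5->T; covers B1=T, B2=S, B5=T
input #10 (s=9, u=3, y=3): events B2->S, B1->T, B5->T; covers B1=T, B2=S, B5=T
union over the pool: B1=T, B1=F, B2=S, B2=E, B3=F, B4=T, B5=T, B5=F
uncovered (2 of 10): B3=T, B4=F

Answer: B3=T, B4=F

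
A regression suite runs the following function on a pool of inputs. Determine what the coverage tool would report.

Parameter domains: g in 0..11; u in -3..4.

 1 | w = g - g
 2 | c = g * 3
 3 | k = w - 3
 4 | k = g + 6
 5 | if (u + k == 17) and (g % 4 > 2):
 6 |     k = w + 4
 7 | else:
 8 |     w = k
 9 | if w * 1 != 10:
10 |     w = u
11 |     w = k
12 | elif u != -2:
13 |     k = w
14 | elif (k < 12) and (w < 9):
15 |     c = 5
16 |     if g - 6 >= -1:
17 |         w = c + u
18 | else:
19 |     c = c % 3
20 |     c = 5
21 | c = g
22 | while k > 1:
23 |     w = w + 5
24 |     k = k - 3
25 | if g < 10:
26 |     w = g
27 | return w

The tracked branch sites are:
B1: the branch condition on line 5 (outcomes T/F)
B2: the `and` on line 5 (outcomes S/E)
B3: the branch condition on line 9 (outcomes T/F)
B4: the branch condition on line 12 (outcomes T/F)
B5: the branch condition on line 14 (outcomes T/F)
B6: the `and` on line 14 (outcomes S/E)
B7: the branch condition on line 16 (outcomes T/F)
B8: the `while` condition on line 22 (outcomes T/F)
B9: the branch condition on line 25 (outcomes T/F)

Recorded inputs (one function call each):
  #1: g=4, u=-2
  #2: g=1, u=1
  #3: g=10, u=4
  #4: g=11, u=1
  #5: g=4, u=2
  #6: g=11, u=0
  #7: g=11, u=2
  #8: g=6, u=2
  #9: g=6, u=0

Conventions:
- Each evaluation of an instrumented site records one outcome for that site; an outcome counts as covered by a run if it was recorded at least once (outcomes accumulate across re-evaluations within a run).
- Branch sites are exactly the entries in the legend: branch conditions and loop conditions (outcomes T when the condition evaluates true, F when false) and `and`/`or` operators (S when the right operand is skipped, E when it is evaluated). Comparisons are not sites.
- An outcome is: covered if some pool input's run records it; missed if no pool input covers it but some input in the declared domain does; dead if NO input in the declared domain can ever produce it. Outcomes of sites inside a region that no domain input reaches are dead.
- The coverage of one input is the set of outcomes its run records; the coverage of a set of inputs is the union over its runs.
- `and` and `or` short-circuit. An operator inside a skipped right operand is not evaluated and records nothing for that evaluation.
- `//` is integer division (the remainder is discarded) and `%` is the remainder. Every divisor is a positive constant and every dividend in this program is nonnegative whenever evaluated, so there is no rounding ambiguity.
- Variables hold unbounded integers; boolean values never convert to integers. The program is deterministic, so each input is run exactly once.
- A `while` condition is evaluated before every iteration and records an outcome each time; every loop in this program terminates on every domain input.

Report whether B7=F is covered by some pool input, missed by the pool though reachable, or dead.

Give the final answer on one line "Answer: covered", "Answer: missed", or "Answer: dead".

no pool input records B7=F
checking all 96 inputs in the declared domain: B7=F is never recorded -> dead

Answer: dead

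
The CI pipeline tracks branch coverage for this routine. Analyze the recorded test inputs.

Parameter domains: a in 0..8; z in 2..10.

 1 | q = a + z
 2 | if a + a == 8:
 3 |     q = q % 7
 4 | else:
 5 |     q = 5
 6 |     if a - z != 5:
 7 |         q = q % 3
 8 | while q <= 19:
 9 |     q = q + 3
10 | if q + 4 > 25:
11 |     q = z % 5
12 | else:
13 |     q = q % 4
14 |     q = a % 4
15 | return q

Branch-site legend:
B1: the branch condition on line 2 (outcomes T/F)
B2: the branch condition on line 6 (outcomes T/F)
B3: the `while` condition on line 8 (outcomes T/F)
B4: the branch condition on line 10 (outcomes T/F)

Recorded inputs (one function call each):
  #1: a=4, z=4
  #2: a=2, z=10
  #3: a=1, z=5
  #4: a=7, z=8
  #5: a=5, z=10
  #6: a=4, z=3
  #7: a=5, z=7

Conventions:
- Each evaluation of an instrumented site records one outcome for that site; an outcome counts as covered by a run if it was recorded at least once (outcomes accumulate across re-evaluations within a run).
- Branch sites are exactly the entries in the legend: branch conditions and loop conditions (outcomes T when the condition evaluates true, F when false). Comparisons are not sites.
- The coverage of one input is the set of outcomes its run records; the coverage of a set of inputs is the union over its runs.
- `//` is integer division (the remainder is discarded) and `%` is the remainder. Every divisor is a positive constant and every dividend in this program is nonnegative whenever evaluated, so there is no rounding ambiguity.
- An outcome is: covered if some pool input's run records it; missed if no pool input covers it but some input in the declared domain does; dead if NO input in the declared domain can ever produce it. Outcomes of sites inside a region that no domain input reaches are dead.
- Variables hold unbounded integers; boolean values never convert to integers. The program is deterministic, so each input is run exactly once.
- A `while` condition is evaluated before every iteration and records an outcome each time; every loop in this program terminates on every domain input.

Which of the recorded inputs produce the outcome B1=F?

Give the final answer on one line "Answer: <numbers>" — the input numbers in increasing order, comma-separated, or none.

input #1 (a=4, z=4): never hits B1=F
input #2 (a=2, z=10): hits B1=F
input #3 (a=1, z=5): hits B1=F
input #4 (a=7, z=8): hits B1=F
input #5 (a=5, z=10): hits B1=F
input #6 (a=4, z=3): never hits B1=F
input #7 (a=5, z=7): hits B1=F

Answer: 2, 3, 4, 5, 7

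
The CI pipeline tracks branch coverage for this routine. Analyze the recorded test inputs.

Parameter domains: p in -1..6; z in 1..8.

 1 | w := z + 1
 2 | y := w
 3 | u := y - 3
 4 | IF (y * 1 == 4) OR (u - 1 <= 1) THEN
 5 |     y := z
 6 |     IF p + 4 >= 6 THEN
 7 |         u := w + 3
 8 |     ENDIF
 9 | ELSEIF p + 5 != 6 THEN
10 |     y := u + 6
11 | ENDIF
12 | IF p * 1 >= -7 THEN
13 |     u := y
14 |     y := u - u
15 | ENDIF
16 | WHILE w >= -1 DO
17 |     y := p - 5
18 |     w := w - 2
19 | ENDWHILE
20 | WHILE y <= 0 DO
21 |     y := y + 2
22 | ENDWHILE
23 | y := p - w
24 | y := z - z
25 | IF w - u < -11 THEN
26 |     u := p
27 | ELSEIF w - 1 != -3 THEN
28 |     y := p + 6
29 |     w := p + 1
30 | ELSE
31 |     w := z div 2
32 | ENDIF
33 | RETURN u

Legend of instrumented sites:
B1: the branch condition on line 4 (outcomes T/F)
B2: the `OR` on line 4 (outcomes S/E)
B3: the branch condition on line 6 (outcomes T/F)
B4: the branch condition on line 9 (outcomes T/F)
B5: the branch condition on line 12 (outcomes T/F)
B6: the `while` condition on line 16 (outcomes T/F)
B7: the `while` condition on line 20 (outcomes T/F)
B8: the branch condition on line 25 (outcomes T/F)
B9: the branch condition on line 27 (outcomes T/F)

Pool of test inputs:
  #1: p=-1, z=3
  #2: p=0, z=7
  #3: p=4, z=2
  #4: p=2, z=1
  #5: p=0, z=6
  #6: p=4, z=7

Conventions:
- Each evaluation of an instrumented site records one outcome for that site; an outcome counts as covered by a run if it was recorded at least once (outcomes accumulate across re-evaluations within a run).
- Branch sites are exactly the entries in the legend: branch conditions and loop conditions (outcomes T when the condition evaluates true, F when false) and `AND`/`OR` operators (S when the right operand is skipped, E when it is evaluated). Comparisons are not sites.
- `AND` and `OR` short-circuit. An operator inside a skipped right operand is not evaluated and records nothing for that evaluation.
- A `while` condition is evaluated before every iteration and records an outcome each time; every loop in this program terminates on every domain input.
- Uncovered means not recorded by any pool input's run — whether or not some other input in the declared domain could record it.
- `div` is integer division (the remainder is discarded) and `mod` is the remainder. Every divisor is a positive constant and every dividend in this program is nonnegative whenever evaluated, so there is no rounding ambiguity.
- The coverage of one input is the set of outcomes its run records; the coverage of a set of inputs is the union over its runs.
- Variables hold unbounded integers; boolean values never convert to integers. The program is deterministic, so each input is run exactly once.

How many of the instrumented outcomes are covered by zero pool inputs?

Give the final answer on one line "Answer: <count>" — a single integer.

input #1, p=-1, z=3: events B2->S, B1->T, B3->F, B5->T, B6->T, B6->T, B6->T, B6->F, B7->T, B7->T, B7->T, B7->T, B7->F, B8->F, ...; outcomes B1=T, B2=S, B3=F, B5=T, B6=T, B6=F, B7=T, B7=F, B8=F, B9=F
input #2, p=0, z=7: events B2->E, B1->F, B4->T, B5->T, B6->T, B6->T, B6->T, B6->T, B6->T, B6->F, B7->T, B7->T, B7->T, B7->F, ...; outcomes B1=F, B2=E, B4=T, B5=T, B6=T, B6=F, B7=T, B7=F, B8=T
input #3, p=4, z=2: events B2->E, B1->T, B3->T, B5->T, B6->T, B6->T, B6->T, B6->F, B7->T, B7->F, B8->F, B9->T; outcomes B1=T, B2=E, B3=T, B5=T, B6=T, B6=F, B7=T, B7=F, B8=F, B9=T
input #4, p=2, z=1: events B2->E, B1->T, B3->T, B5->T, B6->T, B6->T, B6->F, B7->T, B7->T, B7->F, B8->F, B9->F; outcomes B1=T, B2=E, B3=T, B5=T, B6=T, B6=F, B7=T, B7=F, B8=F, B9=F
input #5, p=0, z=6: events B2->E, B1->F, B4->T, B5->T, B6->T, B6->T, B6->T, B6->T, B6->T, B6->F, B7->T, B7->T, B7->T, B7->F, ...; outcomes B1=F, B2=E, B4=T, B5=T, B6=T, B6=F, B7=T, B7=F, B8=T
input #6, p=4, z=7: events B2->E, B1->F, B4->T, B5->T, B6->T, B6->T, B6->T, B6->T, B6->T, B6->F, B7->T, B7->F, B8->T; outcomes B1=F, B2=E, B4=T, B5=T, B6=T, B6=F, B7=T, B7=F, B8=T
union over the pool: B1=T, B1=F, B2=S, B2=E, B3=T, B3=F, B4=T, B5=T, B6=T, B6=F, B7=T, B7=F, B8=T, B8=F, B9=T, B9=F
uncovered (2 of 18): B4=F, B5=F

Answer: 2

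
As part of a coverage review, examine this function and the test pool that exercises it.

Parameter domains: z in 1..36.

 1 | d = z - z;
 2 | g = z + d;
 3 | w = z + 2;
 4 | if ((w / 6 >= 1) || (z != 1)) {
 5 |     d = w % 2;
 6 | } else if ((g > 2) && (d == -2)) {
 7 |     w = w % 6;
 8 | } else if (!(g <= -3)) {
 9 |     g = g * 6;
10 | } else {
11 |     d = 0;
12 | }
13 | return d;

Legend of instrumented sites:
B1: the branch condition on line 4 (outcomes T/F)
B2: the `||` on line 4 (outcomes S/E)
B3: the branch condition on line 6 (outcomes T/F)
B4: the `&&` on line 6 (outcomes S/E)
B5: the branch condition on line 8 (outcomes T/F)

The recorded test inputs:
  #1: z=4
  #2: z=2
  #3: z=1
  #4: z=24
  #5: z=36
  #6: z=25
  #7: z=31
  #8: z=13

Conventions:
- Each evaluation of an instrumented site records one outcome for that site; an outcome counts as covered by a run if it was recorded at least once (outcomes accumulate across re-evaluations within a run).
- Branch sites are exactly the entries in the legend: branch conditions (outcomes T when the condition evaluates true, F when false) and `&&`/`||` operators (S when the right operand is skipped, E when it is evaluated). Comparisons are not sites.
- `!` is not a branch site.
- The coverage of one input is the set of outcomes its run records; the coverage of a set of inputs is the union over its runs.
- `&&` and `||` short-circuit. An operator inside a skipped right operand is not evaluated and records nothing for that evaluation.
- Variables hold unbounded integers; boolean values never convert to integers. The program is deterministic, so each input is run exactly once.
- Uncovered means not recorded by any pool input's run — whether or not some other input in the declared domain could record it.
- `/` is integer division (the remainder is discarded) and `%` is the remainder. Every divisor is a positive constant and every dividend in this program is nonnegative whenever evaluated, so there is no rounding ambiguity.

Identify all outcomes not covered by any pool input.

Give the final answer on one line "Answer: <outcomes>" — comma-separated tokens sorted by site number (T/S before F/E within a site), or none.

#1 (z=4) -> covered: B1=T, B2=S
#2 (z=2) -> covered: B1=T, B2=E
#3 (z=1) -> covered: B1=F, B2=E, B3=F, B4=S, B5=T
#4 (z=24) -> covered: B1=T, B2=S
#5 (z=36) -> covered: B1=T, B2=S
#6 (z=25) -> covered: B1=T, B2=S
#7 (z=31) -> covered: B1=T, B2=S
#8 (z=13) -> covered: B1=T, B2=S
union over the pool: B1=T, B1=F, B2=S, B2=E, B3=F, B4=S, B5=T
uncovered (3 of 10): B3=T, B4=E, B5=F

Answer: B3=T, B4=E, B5=F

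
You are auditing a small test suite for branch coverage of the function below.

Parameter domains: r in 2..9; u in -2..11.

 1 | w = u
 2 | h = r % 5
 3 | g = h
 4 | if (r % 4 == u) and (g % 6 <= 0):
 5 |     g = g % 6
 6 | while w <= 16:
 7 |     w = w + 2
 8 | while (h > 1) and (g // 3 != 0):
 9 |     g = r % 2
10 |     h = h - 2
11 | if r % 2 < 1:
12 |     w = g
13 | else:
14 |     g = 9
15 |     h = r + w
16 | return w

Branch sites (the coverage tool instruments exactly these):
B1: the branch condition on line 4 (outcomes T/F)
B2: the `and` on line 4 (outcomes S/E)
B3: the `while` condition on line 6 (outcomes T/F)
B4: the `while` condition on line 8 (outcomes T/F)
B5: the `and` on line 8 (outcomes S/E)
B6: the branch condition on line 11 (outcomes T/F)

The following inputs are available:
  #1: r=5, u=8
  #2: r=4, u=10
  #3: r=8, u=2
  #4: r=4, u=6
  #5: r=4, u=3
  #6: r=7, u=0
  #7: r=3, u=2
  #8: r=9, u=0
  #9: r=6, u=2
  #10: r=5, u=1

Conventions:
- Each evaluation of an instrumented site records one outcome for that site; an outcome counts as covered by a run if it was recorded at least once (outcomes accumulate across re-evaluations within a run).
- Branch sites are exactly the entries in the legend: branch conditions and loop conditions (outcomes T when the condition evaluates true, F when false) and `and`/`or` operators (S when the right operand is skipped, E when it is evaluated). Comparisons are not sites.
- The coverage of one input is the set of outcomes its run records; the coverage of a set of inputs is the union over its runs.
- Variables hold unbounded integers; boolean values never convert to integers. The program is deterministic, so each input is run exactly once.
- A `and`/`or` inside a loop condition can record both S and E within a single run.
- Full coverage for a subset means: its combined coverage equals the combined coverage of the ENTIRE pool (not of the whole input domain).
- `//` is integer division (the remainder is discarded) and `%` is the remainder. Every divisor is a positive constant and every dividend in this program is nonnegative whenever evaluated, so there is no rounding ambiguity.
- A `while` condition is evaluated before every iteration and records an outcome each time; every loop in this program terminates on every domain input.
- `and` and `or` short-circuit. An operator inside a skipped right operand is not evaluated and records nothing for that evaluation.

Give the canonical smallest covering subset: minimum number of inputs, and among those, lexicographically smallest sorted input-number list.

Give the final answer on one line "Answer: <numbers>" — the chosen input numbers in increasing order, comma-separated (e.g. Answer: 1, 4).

input #1, r=5, u=8: outcomes B1=F, B2=S, B3=T, B3=F, B4=F, B5=S, B6=F
input #2, r=4, u=10: outcomes B1=F, B2=S, B3=T, B3=F, B4=T, B4=F, B5=E, B6=T
input #3, r=8, u=2: outcomes B1=F, B2=S, B3=T, B3=F, B4=T, B4=F, B5=S, B5=E, B6=T
input #4, r=4, u=6: outcomes B1=F, B2=S, B3=T, B3=F, B4=T, B4=F, B5=E, B6=T
input #5, r=4, u=3: outcomes B1=F, B2=S, B3=T, B3=F, B4=T, B4=F, B5=E, B6=T
input #6, r=7, u=0: outcomes B1=F, B2=S, B3=T, B3=F, B4=F, B5=E, B6=F
input #7, r=3, u=2: outcomes B1=F, B2=S, B3=T, B3=F, B4=T, B4=F, B5=S, B5=E, B6=F
input #8, r=9, u=0: outcomes B1=F, B2=S, B3=T, B3=F, B4=T, B4=F, B5=E, B6=F
input #9, r=6, u=2: outcomes B1=F, B2=E, B3=T, B3=F, B4=F, B5=S, B6=T
input #10, r=5, u=1: outcomes B1=T, B2=E, B3=T, B3=F, B4=F, B5=S, B6=F
pool-wide coverage (12 outcomes): B1=T, B1=F, B2=S, B2=E, B3=T, B3=F, B4=T, B4=F, B5=S, B5=E, B6=T, B6=F
no size-1 subset reaches all 12 outcomes (best union: 9/12)
at size 2, {2, 10} reaches all 12 outcomes; every lexicographically earlier size-2 subset fails

Answer: 2, 10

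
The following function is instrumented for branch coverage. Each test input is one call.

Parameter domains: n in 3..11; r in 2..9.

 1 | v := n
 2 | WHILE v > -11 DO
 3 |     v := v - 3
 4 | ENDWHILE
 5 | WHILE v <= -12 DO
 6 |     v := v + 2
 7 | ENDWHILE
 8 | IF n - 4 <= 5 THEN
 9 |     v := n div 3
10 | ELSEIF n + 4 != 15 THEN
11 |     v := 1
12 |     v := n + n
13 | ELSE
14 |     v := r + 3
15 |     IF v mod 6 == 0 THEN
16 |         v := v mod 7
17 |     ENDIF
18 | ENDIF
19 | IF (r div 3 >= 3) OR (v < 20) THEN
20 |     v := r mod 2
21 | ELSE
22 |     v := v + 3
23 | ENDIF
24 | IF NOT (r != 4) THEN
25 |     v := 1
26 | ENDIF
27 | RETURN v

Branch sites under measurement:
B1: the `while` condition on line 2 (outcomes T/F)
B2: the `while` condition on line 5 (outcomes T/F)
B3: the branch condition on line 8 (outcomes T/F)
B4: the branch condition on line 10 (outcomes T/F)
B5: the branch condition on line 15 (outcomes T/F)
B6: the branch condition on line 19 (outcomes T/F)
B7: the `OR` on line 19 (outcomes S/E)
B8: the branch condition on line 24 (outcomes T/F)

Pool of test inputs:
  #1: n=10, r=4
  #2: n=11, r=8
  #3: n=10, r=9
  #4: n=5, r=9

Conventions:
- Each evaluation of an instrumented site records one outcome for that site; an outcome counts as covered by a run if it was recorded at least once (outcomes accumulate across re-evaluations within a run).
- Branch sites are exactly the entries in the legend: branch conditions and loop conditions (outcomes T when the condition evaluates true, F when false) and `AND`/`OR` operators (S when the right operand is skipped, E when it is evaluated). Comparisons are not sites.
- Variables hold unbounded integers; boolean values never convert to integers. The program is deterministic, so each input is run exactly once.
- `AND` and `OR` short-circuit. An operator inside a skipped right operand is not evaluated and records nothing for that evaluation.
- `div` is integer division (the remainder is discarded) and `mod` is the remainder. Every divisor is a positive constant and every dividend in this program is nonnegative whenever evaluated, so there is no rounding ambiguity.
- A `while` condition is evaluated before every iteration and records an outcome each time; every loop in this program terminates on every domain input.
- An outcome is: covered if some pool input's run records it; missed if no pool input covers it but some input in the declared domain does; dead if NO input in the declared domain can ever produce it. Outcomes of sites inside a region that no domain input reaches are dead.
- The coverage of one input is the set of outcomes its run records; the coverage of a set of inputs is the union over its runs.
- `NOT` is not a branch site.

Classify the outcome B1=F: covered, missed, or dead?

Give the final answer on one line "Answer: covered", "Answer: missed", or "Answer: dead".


B1=F is recorded by pool input(s) 1, 2, 3, 4 -> covered
Answer: covered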